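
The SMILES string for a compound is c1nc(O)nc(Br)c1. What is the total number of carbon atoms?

4

Atom tally by fragment:
  pyrimidine ring core → C:4 H:4 N:2
  (− 2 ring H displaced by substituents)
  + OH → O:1 H:1
  + Br → Br:1
Element totals:
  C: 4
  H: 3
  Br: 1
  N: 2
  O: 1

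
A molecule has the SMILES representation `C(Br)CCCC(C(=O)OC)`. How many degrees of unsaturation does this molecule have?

Atom tally by fragment:
  BrCH2 → C:1 H:2 Br:1
  CH2 → C:1 H:2
  CH2 → C:1 H:2
  CH2 → C:1 H:2
  CH2COOCH3 → C:3 H:5 O:2
Element totals:
  C: 7
  H: 13
  Br: 1
  O: 2
Molecular formula: C7H13BrO2.
DoU = (2C + 2 + N − H − X) / 2 = (2·7 + 2 + 0 − 13 − 1) / 2 = 1.

1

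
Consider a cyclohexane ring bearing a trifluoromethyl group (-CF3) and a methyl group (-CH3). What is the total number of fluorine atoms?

3

Atom tally by fragment:
  cyclohexane ring core → C:6 H:12
  (− 2 ring H displaced by substituents)
  + CF3 → C:1 F:3
  + CH3 → C:1 H:3
Element totals:
  C: 8
  H: 13
  F: 3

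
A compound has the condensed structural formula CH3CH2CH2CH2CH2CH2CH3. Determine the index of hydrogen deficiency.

0

Atom tally by fragment:
  CH3 → C:1 H:3
  CH2 → C:1 H:2
  CH2 → C:1 H:2
  CH2 → C:1 H:2
  CH2 → C:1 H:2
  CH2 → C:1 H:2
  CH3 → C:1 H:3
Element totals:
  C: 7
  H: 16
Molecular formula: C7H16.
DoU = (2C + 2 + N − H − X) / 2 = (2·7 + 2 + 0 − 16 − 0) / 2 = 0.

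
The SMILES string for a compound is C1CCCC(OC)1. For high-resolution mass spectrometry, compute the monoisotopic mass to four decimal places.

Atom tally by fragment:
  cyclopentane ring core → C:5 H:10
  (− 1 ring H displaced by substituents)
  + OCH3 → C:1 H:3 O:1
Element totals:
  C: 6
  H: 12
  O: 1
Molecular formula: C6H12O.
  M = 6(12.0) + 12(1.007825) + 15.994915
    = 72.000000 + 12.093900 + 15.994915 = 100.088815

100.0888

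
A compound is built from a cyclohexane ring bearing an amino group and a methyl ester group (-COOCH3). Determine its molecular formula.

C8H15NO2

Atom tally by fragment:
  cyclohexane ring core → C:6 H:12
  (− 2 ring H displaced by substituents)
  + NH2 → N:1 H:2
  + COOCH3 → C:2 H:3 O:2
Element totals:
  C: 8
  H: 15
  N: 1
  O: 2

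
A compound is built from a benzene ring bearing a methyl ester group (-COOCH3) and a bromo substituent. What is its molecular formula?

C8H7BrO2

Atom tally by fragment:
  benzene ring core → C:6 H:6
  (− 2 ring H displaced by substituents)
  + COOCH3 → C:2 H:3 O:2
  + Br → Br:1
Element totals:
  C: 8
  H: 7
  Br: 1
  O: 2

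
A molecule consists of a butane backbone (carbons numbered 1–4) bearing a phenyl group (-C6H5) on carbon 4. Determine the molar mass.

134.22 g/mol

Atom tally by fragment:
  CH3 → C:1 H:3
  CH2 → C:1 H:2
  CH2 → C:1 H:2
  CH2C6H5 → C:7 H:7
Element totals:
  C: 10
  H: 14
Molecular formula: C10H14.
  M = 10(12.011) + 14(1.008)
    = 120.110 + 14.112 = 134.222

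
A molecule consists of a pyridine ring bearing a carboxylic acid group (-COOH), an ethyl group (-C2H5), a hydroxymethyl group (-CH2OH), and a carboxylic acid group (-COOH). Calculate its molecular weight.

225.20 g/mol

Atom tally by fragment:
  pyridine ring core → C:5 H:5 N:1
  (− 4 ring H displaced by substituents)
  + COOH → C:1 H:1 O:2
  + C2H5 → C:2 H:5
  + CH2OH → C:1 H:3 O:1
  + COOH → C:1 H:1 O:2
Element totals:
  C: 10
  H: 11
  N: 1
  O: 5
Molecular formula: C10H11NO5.
  M = 10(12.011) + 11(1.008) + 14.007 + 5(15.999)
    = 120.110 + 11.088 + 14.007 + 79.995 = 225.200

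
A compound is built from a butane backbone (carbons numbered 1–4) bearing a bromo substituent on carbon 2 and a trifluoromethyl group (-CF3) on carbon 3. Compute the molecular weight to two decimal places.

205.02 g/mol

Atom tally by fragment:
  CH3 → C:1 H:3
  CH(Br) → C:1 H:1 Br:1
  CH(CF3) → C:2 H:1 F:3
  CH3 → C:1 H:3
Element totals:
  C: 5
  H: 8
  Br: 1
  F: 3
Molecular formula: C5H8BrF3.
  M = 5(12.011) + 8(1.008) + 79.904 + 3(18.998)
    = 60.055 + 8.064 + 79.904 + 56.994 = 205.017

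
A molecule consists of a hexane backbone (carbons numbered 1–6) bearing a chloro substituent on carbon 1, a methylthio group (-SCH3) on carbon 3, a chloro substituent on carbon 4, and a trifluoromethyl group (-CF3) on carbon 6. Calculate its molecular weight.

269.15 g/mol

Atom tally by fragment:
  ClCH2 → C:1 H:2 Cl:1
  CH2 → C:1 H:2
  CH(SCH3) → C:2 H:4 S:1
  CH(Cl) → C:1 H:1 Cl:1
  CH2 → C:1 H:2
  CH2CF3 → C:2 H:2 F:3
Element totals:
  C: 8
  H: 13
  Cl: 2
  F: 3
  S: 1
Molecular formula: C8H13Cl2F3S.
  M = 8(12.011) + 13(1.008) + 2(35.45) + 3(18.998) + 32.06
    = 96.088 + 13.104 + 70.900 + 56.994 + 32.060 = 269.146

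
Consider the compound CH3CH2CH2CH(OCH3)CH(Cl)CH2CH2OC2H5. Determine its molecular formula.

C10H21ClO2

Atom tally by fragment:
  CH3 → C:1 H:3
  CH2 → C:1 H:2
  CH2 → C:1 H:2
  CH(OCH3) → C:2 H:4 O:1
  CH(Cl) → C:1 H:1 Cl:1
  CH2 → C:1 H:2
  CH2OC2H5 → C:3 H:7 O:1
Element totals:
  C: 10
  H: 21
  Cl: 1
  O: 2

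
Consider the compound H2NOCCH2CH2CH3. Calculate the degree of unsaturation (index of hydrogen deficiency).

Element totals:
  C: 4
  H: 9
  N: 1
  O: 1
Molecular formula: C4H9NO.
DoU = (2C + 2 + N − H − X) / 2 = (2·4 + 2 + 1 − 9 − 0) / 2 = 1.

1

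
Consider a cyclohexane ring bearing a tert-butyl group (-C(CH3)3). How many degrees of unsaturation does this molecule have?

Atom tally by fragment:
  cyclohexane ring core → C:6 H:12
  (− 1 ring H displaced by substituents)
  + C(CH3)3 → C:4 H:9
Element totals:
  C: 10
  H: 20
Molecular formula: C10H20.
DoU = (2C + 2 + N − H − X) / 2 = (2·10 + 2 + 0 − 20 − 0) / 2 = 1.

1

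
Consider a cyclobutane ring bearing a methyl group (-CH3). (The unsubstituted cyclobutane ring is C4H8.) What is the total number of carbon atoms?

Atom tally by fragment:
  cyclobutane ring core → C:4 H:8
  (− 1 ring H displaced by substituents)
  + CH3 → C:1 H:3
Element totals:
  C: 5
  H: 10

5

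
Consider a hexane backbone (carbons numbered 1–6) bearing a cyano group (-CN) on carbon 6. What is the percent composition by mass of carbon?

75.62%

Atom tally by fragment:
  CH3 → C:1 H:3
  CH2 → C:1 H:2
  CH2 → C:1 H:2
  CH2 → C:1 H:2
  CH2 → C:1 H:2
  CH2CN → C:2 H:2 N:1
Element totals:
  C: 7
  H: 13
  N: 1
Molecular formula: C7H13N.
Molar mass = 111.188 g/mol.
Mass from C: 7 × 12.011 = 84.077 g/mol.
%C = 84.077 / 111.188 × 100 = 75.62%.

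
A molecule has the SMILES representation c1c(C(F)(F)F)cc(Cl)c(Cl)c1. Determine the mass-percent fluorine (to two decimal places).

26.51%

Atom tally by fragment:
  benzene ring core → C:6 H:6
  (− 3 ring H displaced by substituents)
  + CF3 → C:1 F:3
  + Cl → Cl:1
  + Cl → Cl:1
Element totals:
  C: 7
  H: 3
  Cl: 2
  F: 3
Molecular formula: C7H3Cl2F3.
Molar mass = 214.995 g/mol.
Mass from F: 3 × 18.998 = 56.994 g/mol.
%F = 56.994 / 214.995 × 100 = 26.51%.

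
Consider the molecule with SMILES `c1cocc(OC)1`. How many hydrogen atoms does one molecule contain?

6

Atom tally by fragment:
  furan ring core → C:4 H:4 O:1
  (− 1 ring H displaced by substituents)
  + OCH3 → C:1 H:3 O:1
Element totals:
  C: 5
  H: 6
  O: 2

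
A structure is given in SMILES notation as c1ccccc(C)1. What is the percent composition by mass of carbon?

Atom tally by fragment:
  benzene ring core → C:6 H:6
  (− 1 ring H displaced by substituents)
  + CH3 → C:1 H:3
Element totals:
  C: 7
  H: 8
Molecular formula: C7H8.
Molar mass = 92.141 g/mol.
Mass from C: 7 × 12.011 = 84.077 g/mol.
%C = 84.077 / 92.141 × 100 = 91.25%.

91.25%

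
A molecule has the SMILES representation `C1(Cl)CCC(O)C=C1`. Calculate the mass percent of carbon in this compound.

Atom tally by fragment:
  cyclohexene ring core → C:6 H:10
  (− 2 ring H displaced by substituents)
  + Cl → Cl:1
  + OH → O:1 H:1
Element totals:
  C: 6
  H: 9
  Cl: 1
  O: 1
Molecular formula: C6H9ClO.
Molar mass = 132.587 g/mol.
Mass from C: 6 × 12.011 = 72.066 g/mol.
%C = 72.066 / 132.587 × 100 = 54.35%.

54.35%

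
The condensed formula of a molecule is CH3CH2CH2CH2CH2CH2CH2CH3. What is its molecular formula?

C8H18

Atom tally by fragment:
  CH3 → C:1 H:3
  CH2 → C:1 H:2
  CH2 → C:1 H:2
  CH2 → C:1 H:2
  CH2 → C:1 H:2
  CH2 → C:1 H:2
  CH2 → C:1 H:2
  CH3 → C:1 H:3
Element totals:
  C: 8
  H: 18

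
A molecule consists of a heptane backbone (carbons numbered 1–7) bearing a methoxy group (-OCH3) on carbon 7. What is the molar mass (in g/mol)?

Atom tally by fragment:
  CH3 → C:1 H:3
  CH2 → C:1 H:2
  CH2 → C:1 H:2
  CH2 → C:1 H:2
  CH2 → C:1 H:2
  CH2 → C:1 H:2
  CH2OCH3 → C:2 H:5 O:1
Element totals:
  C: 8
  H: 18
  O: 1
Molecular formula: C8H18O.
  M = 8(12.011) + 18(1.008) + 15.999
    = 96.088 + 18.144 + 15.999 = 130.231

130.23 g/mol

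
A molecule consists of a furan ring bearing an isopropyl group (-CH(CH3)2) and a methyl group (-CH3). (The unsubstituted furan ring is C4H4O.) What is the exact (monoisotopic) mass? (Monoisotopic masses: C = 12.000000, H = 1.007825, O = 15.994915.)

124.0888

Atom tally by fragment:
  furan ring core → C:4 H:4 O:1
  (− 2 ring H displaced by substituents)
  + CH(CH3)2 → C:3 H:7
  + CH3 → C:1 H:3
Element totals:
  C: 8
  H: 12
  O: 1
Molecular formula: C8H12O.
  M = 8(12.0) + 12(1.007825) + 15.994915
    = 96.000000 + 12.093900 + 15.994915 = 124.088815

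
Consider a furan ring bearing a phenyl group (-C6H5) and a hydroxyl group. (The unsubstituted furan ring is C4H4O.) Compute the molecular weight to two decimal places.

160.17 g/mol

Atom tally by fragment:
  furan ring core → C:4 H:4 O:1
  (− 2 ring H displaced by substituents)
  + C6H5 → C:6 H:5
  + OH → O:1 H:1
Element totals:
  C: 10
  H: 8
  O: 2
Molecular formula: C10H8O2.
  M = 10(12.011) + 8(1.008) + 2(15.999)
    = 120.110 + 8.064 + 31.998 = 160.172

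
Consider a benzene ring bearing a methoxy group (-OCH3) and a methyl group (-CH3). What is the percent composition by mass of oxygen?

13.10%

Atom tally by fragment:
  benzene ring core → C:6 H:6
  (− 2 ring H displaced by substituents)
  + OCH3 → C:1 H:3 O:1
  + CH3 → C:1 H:3
Element totals:
  C: 8
  H: 10
  O: 1
Molecular formula: C8H10O.
Molar mass = 122.167 g/mol.
Mass from O: 1 × 15.999 = 15.999 g/mol.
%O = 15.999 / 122.167 × 100 = 13.10%.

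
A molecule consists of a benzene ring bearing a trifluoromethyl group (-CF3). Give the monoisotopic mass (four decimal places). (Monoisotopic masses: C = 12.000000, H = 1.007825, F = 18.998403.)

Atom tally by fragment:
  benzene ring core → C:6 H:6
  (− 1 ring H displaced by substituents)
  + CF3 → C:1 F:3
Element totals:
  C: 7
  H: 5
  F: 3
Molecular formula: C7H5F3.
  M = 7(12.0) + 5(1.007825) + 3(18.998403)
    = 84.000000 + 5.039125 + 56.995209 = 146.034334

146.0343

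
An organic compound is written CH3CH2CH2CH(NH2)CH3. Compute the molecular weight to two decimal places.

87.17 g/mol

Atom tally by fragment:
  CH3 → C:1 H:3
  CH2 → C:1 H:2
  CH2 → C:1 H:2
  CH(NH2) → C:1 H:3 N:1
  CH3 → C:1 H:3
Element totals:
  C: 5
  H: 13
  N: 1
Molecular formula: C5H13N.
  M = 5(12.011) + 13(1.008) + 14.007
    = 60.055 + 13.104 + 14.007 = 87.166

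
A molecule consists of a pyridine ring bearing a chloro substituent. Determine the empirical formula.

Atom tally by fragment:
  pyridine ring core → C:5 H:5 N:1
  (− 1 ring H displaced by substituents)
  + Cl → Cl:1
Element totals:
  C: 5
  H: 4
  Cl: 1
  N: 1
Molecular formula: C5H4ClN.
gcd of subscripts (5, 1, 4, 1) = 1, so the empirical formula equals the molecular formula.

C5H4ClN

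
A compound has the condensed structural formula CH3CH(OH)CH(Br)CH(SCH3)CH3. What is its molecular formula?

C6H13BrOS

Atom tally by fragment:
  CH3 → C:1 H:3
  CH(OH) → C:1 H:2 O:1
  CH(Br) → C:1 H:1 Br:1
  CH(SCH3) → C:2 H:4 S:1
  CH3 → C:1 H:3
Element totals:
  C: 6
  H: 13
  Br: 1
  O: 1
  S: 1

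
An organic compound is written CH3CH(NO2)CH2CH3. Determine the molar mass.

103.12 g/mol

Atom tally by fragment:
  CH3 → C:1 H:3
  CH(NO2) → C:1 H:1 N:1 O:2
  CH2 → C:1 H:2
  CH3 → C:1 H:3
Element totals:
  C: 4
  H: 9
  N: 1
  O: 2
Molecular formula: C4H9NO2.
  M = 4(12.011) + 9(1.008) + 14.007 + 2(15.999)
    = 48.044 + 9.072 + 14.007 + 31.998 = 103.121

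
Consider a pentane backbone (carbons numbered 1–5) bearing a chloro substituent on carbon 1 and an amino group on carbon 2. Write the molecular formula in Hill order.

C5H12ClN

Atom tally by fragment:
  ClCH2 → C:1 H:2 Cl:1
  CH(NH2) → C:1 H:3 N:1
  CH2 → C:1 H:2
  CH2 → C:1 H:2
  CH3 → C:1 H:3
Element totals:
  C: 5
  H: 12
  Cl: 1
  N: 1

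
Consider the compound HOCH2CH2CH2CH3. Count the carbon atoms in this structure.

Atom tally by fragment:
  HOCH2 → C:1 H:3 O:1
  CH2 → C:1 H:2
  CH2 → C:1 H:2
  CH3 → C:1 H:3
Element totals:
  C: 4
  H: 10
  O: 1

4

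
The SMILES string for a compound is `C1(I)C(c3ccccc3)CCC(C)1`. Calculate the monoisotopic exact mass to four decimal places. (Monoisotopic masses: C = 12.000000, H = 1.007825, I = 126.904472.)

286.0218

Atom tally by fragment:
  cyclopentane ring core → C:5 H:10
  (− 3 ring H displaced by substituents)
  + I → I:1
  + C6H5 → C:6 H:5
  + CH3 → C:1 H:3
Element totals:
  C: 12
  H: 15
  I: 1
Molecular formula: C12H15I.
  M = 12(12.0) + 15(1.007825) + 126.904472
    = 144.000000 + 15.117375 + 126.904472 = 286.021847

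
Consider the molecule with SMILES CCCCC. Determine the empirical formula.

Atom tally by fragment:
  CH3 → C:1 H:3
  CH2 → C:1 H:2
  CH2 → C:1 H:2
  CH2 → C:1 H:2
  CH3 → C:1 H:3
Element totals:
  C: 5
  H: 12
Molecular formula: C5H12.
gcd of subscripts (5, 12) = 1, so the empirical formula equals the molecular formula.

C5H12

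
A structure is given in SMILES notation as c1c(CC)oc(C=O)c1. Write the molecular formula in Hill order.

C7H8O2

Atom tally by fragment:
  furan ring core → C:4 H:4 O:1
  (− 2 ring H displaced by substituents)
  + C2H5 → C:2 H:5
  + CHO → C:1 H:1 O:1
Element totals:
  C: 7
  H: 8
  O: 2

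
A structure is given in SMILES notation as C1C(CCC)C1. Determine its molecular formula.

C6H12

Atom tally by fragment:
  cyclopropane ring core → C:3 H:6
  (− 1 ring H displaced by substituents)
  + CH2CH2CH3 → C:3 H:7
Element totals:
  C: 6
  H: 12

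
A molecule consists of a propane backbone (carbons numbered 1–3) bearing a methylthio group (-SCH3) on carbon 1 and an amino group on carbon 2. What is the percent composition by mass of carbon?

45.67%

Atom tally by fragment:
  CH3SCH2 → C:2 H:5 S:1
  CH(NH2) → C:1 H:3 N:1
  CH3 → C:1 H:3
Element totals:
  C: 4
  H: 11
  N: 1
  S: 1
Molecular formula: C4H11NS.
Molar mass = 105.199 g/mol.
Mass from C: 4 × 12.011 = 48.044 g/mol.
%C = 48.044 / 105.199 × 100 = 45.67%.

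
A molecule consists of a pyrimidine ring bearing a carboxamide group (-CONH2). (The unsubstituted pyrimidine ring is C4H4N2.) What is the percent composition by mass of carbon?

48.78%

Atom tally by fragment:
  pyrimidine ring core → C:4 H:4 N:2
  (− 1 ring H displaced by substituents)
  + CONH2 → C:1 H:2 O:1 N:1
Element totals:
  C: 5
  H: 5
  N: 3
  O: 1
Molecular formula: C5H5N3O.
Molar mass = 123.115 g/mol.
Mass from C: 5 × 12.011 = 60.055 g/mol.
%C = 60.055 / 123.115 × 100 = 48.78%.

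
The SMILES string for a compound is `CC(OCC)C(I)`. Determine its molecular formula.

Atom tally by fragment:
  CH3 → C:1 H:3
  CH(OC2H5) → C:3 H:6 O:1
  CH2I → C:1 H:2 I:1
Element totals:
  C: 5
  H: 11
  I: 1
  O: 1

C5H11IO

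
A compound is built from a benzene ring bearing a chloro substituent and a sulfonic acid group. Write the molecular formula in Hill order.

Atom tally by fragment:
  benzene ring core → C:6 H:6
  (− 2 ring H displaced by substituents)
  + Cl → Cl:1
  + SO3H → S:1 O:3 H:1
Element totals:
  C: 6
  H: 5
  Cl: 1
  O: 3
  S: 1

C6H5ClO3S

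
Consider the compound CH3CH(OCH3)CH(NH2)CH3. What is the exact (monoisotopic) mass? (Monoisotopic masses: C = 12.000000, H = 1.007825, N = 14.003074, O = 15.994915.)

103.0997

Atom tally by fragment:
  CH3 → C:1 H:3
  CH(OCH3) → C:2 H:4 O:1
  CH(NH2) → C:1 H:3 N:1
  CH3 → C:1 H:3
Element totals:
  C: 5
  H: 13
  N: 1
  O: 1
Molecular formula: C5H13NO.
  M = 5(12.0) + 13(1.007825) + 14.003074 + 15.994915
    = 60.000000 + 13.101725 + 14.003074 + 15.994915 = 103.099714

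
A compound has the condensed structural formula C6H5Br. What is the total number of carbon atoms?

6

Atom tally by fragment:
  benzene ring core → C:6 H:6
  (− 1 ring H displaced by substituents)
  + Br → Br:1
Element totals:
  C: 6
  H: 5
  Br: 1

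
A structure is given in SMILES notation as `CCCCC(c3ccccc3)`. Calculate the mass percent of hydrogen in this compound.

Atom tally by fragment:
  CH3 → C:1 H:3
  CH2 → C:1 H:2
  CH2 → C:1 H:2
  CH2 → C:1 H:2
  CH2C6H5 → C:7 H:7
Element totals:
  C: 11
  H: 16
Molecular formula: C11H16.
Molar mass = 148.249 g/mol.
Mass from H: 16 × 1.008 = 16.128 g/mol.
%H = 16.128 / 148.249 × 100 = 10.88%.

10.88%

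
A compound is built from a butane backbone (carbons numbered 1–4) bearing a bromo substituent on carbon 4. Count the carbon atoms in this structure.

Atom tally by fragment:
  CH3 → C:1 H:3
  CH2 → C:1 H:2
  CH2 → C:1 H:2
  CH2Br → C:1 H:2 Br:1
Element totals:
  C: 4
  H: 9
  Br: 1

4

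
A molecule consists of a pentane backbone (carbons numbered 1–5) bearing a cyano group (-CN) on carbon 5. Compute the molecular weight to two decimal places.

Atom tally by fragment:
  CH3 → C:1 H:3
  CH2 → C:1 H:2
  CH2 → C:1 H:2
  CH2 → C:1 H:2
  CH2CN → C:2 H:2 N:1
Element totals:
  C: 6
  H: 11
  N: 1
Molecular formula: C6H11N.
  M = 6(12.011) + 11(1.008) + 14.007
    = 72.066 + 11.088 + 14.007 = 97.161

97.16 g/mol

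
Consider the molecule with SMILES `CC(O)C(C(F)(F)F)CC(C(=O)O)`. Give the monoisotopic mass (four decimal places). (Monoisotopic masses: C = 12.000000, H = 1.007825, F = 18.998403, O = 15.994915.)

Atom tally by fragment:
  CH3 → C:1 H:3
  CH(OH) → C:1 H:2 O:1
  CH(CF3) → C:2 H:1 F:3
  CH2 → C:1 H:2
  CH2COOH → C:2 H:3 O:2
Element totals:
  C: 7
  H: 11
  F: 3
  O: 3
Molecular formula: C7H11F3O3.
  M = 7(12.0) + 11(1.007825) + 3(18.998403) + 3(15.994915)
    = 84.000000 + 11.086075 + 56.995209 + 47.984745 = 200.066029

200.0660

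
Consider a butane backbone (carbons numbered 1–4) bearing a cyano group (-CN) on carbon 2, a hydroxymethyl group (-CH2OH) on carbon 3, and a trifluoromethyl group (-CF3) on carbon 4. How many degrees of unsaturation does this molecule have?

Atom tally by fragment:
  CH3 → C:1 H:3
  CH(CN) → C:2 H:1 N:1
  CH(CH2OH) → C:2 H:4 O:1
  CH2CF3 → C:2 H:2 F:3
Element totals:
  C: 7
  H: 10
  F: 3
  N: 1
  O: 1
Molecular formula: C7H10F3NO.
DoU = (2C + 2 + N − H − X) / 2 = (2·7 + 2 + 1 − 10 − 3) / 2 = 2.

2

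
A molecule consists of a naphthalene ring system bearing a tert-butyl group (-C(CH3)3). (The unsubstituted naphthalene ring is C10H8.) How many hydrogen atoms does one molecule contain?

Atom tally by fragment:
  naphthalene ring system core → C:10 H:8
  (− 1 ring H displaced by substituents)
  + C(CH3)3 → C:4 H:9
Element totals:
  C: 14
  H: 16

16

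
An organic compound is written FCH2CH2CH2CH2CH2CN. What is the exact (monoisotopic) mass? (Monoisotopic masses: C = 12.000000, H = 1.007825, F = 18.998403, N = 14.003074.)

115.0797

Atom tally by fragment:
  FCH2 → C:1 H:2 F:1
  CH2 → C:1 H:2
  CH2 → C:1 H:2
  CH2 → C:1 H:2
  CH2CN → C:2 H:2 N:1
Element totals:
  C: 6
  H: 10
  F: 1
  N: 1
Molecular formula: C6H10FN.
  M = 6(12.0) + 10(1.007825) + 18.998403 + 14.003074
    = 72.000000 + 10.078250 + 18.998403 + 14.003074 = 115.079727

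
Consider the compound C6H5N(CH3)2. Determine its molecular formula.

Element totals:
  C: 8
  H: 11
  N: 1

C8H11N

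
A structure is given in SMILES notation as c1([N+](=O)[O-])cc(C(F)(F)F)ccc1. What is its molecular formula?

C7H4F3NO2

Atom tally by fragment:
  benzene ring core → C:6 H:6
  (− 2 ring H displaced by substituents)
  + NO2 → N:1 O:2
  + CF3 → C:1 F:3
Element totals:
  C: 7
  H: 4
  F: 3
  N: 1
  O: 2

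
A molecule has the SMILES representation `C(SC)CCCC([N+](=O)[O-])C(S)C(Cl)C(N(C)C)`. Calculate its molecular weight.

314.89 g/mol

Atom tally by fragment:
  CH3SCH2 → C:2 H:5 S:1
  CH2 → C:1 H:2
  CH2 → C:1 H:2
  CH2 → C:1 H:2
  CH(NO2) → C:1 H:1 N:1 O:2
  CH(SH) → C:1 H:2 S:1
  CH(Cl) → C:1 H:1 Cl:1
  CH2N(CH3)2 → C:3 H:8 N:1
Element totals:
  C: 11
  H: 23
  Cl: 1
  N: 2
  O: 2
  S: 2
Molecular formula: C11H23ClN2O2S2.
  M = 11(12.011) + 23(1.008) + 35.45 + 2(14.007) + 2(15.999) + 2(32.06)
    = 132.121 + 23.184 + 35.450 + 28.014 + 31.998 + 64.120 = 314.887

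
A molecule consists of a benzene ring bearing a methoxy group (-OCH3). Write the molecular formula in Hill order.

C7H8O

Atom tally by fragment:
  benzene ring core → C:6 H:6
  (− 1 ring H displaced by substituents)
  + OCH3 → C:1 H:3 O:1
Element totals:
  C: 7
  H: 8
  O: 1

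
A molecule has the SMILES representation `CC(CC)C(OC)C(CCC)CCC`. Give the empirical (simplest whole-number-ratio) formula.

C13H28O

Atom tally by fragment:
  CH3 → C:1 H:3
  CH(C2H5) → C:3 H:6
  CH(OCH3) → C:2 H:4 O:1
  CH(CH2CH2CH3) → C:4 H:8
  CH2 → C:1 H:2
  CH2 → C:1 H:2
  CH3 → C:1 H:3
Element totals:
  C: 13
  H: 28
  O: 1
Molecular formula: C13H28O.
gcd of subscripts (13, 28, 1) = 1, so the empirical formula equals the molecular formula.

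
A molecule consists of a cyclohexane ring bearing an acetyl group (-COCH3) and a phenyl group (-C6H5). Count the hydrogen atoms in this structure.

18

Atom tally by fragment:
  cyclohexane ring core → C:6 H:12
  (− 2 ring H displaced by substituents)
  + COCH3 → C:2 H:3 O:1
  + C6H5 → C:6 H:5
Element totals:
  C: 14
  H: 18
  O: 1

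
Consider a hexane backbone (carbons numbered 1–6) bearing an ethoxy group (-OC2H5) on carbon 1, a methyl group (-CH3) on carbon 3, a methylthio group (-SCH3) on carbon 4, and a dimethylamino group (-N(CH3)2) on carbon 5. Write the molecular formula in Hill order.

C12H27NOS

Atom tally by fragment:
  C2H5OCH2 → C:3 H:7 O:1
  CH2 → C:1 H:2
  CH(CH3) → C:2 H:4
  CH(SCH3) → C:2 H:4 S:1
  CH(N(CH3)2) → C:3 H:7 N:1
  CH3 → C:1 H:3
Element totals:
  C: 12
  H: 27
  N: 1
  O: 1
  S: 1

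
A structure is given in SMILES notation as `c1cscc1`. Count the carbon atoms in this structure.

4

Atom tally by fragment:
  thiophene ring core → C:4 H:4 S:1
Element totals:
  C: 4
  H: 4
  S: 1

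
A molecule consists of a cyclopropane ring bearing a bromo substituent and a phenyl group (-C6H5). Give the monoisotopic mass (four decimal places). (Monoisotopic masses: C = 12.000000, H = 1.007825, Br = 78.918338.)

Atom tally by fragment:
  cyclopropane ring core → C:3 H:6
  (− 2 ring H displaced by substituents)
  + Br → Br:1
  + C6H5 → C:6 H:5
Element totals:
  C: 9
  H: 9
  Br: 1
Molecular formula: C9H9Br.
  M = 9(12.0) + 9(1.007825) + 78.918338
    = 108.000000 + 9.070425 + 78.918338 = 195.988763

195.9888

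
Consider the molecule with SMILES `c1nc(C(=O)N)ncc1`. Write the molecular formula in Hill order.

C5H5N3O

Atom tally by fragment:
  pyrimidine ring core → C:4 H:4 N:2
  (− 1 ring H displaced by substituents)
  + CONH2 → C:1 H:2 O:1 N:1
Element totals:
  C: 5
  H: 5
  N: 3
  O: 1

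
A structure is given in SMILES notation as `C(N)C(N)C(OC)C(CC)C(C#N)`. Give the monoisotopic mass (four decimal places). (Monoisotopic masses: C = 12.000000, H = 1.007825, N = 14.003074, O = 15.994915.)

185.1528

Atom tally by fragment:
  H2NCH2 → C:1 H:4 N:1
  CH(NH2) → C:1 H:3 N:1
  CH(OCH3) → C:2 H:4 O:1
  CH(C2H5) → C:3 H:6
  CH2CN → C:2 H:2 N:1
Element totals:
  C: 9
  H: 19
  N: 3
  O: 1
Molecular formula: C9H19N3O.
  M = 9(12.0) + 19(1.007825) + 3(14.003074) + 15.994915
    = 108.000000 + 19.148675 + 42.009222 + 15.994915 = 185.152812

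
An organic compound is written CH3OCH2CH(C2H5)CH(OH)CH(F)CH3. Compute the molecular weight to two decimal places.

164.22 g/mol

Atom tally by fragment:
  CH3OCH2 → C:2 H:5 O:1
  CH(C2H5) → C:3 H:6
  CH(OH) → C:1 H:2 O:1
  CH(F) → C:1 H:1 F:1
  CH3 → C:1 H:3
Element totals:
  C: 8
  H: 17
  F: 1
  O: 2
Molecular formula: C8H17FO2.
  M = 8(12.011) + 17(1.008) + 18.998 + 2(15.999)
    = 96.088 + 17.136 + 18.998 + 31.998 = 164.220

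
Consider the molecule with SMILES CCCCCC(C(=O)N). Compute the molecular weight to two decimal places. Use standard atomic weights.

Atom tally by fragment:
  CH3 → C:1 H:3
  CH2 → C:1 H:2
  CH2 → C:1 H:2
  CH2 → C:1 H:2
  CH2 → C:1 H:2
  CH2CONH2 → C:2 H:4 O:1 N:1
Element totals:
  C: 7
  H: 15
  N: 1
  O: 1
Molecular formula: C7H15NO.
  M = 7(12.011) + 15(1.008) + 14.007 + 15.999
    = 84.077 + 15.120 + 14.007 + 15.999 = 129.203

129.20 g/mol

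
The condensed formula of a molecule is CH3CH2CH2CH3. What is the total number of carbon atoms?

Element totals:
  C: 4
  H: 10

4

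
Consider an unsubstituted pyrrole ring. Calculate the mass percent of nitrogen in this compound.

Atom tally by fragment:
  pyrrole ring core → C:4 H:5 N:1
Element totals:
  C: 4
  H: 5
  N: 1
Molecular formula: C4H5N.
Molar mass = 67.091 g/mol.
Mass from N: 1 × 14.007 = 14.007 g/mol.
%N = 14.007 / 67.091 × 100 = 20.88%.

20.88%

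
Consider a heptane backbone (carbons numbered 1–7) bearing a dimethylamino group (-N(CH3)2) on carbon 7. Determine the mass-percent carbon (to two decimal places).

Atom tally by fragment:
  CH3 → C:1 H:3
  CH2 → C:1 H:2
  CH2 → C:1 H:2
  CH2 → C:1 H:2
  CH2 → C:1 H:2
  CH2 → C:1 H:2
  CH2N(CH3)2 → C:3 H:8 N:1
Element totals:
  C: 9
  H: 21
  N: 1
Molecular formula: C9H21N.
Molar mass = 143.274 g/mol.
Mass from C: 9 × 12.011 = 108.099 g/mol.
%C = 108.099 / 143.274 × 100 = 75.45%.

75.45%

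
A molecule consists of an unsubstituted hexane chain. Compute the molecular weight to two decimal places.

86.18 g/mol

Atom tally by fragment:
  CH3 → C:1 H:3
  CH2 → C:1 H:2
  CH2 → C:1 H:2
  CH2 → C:1 H:2
  CH2 → C:1 H:2
  CH3 → C:1 H:3
Element totals:
  C: 6
  H: 14
Molecular formula: C6H14.
  M = 6(12.011) + 14(1.008)
    = 72.066 + 14.112 = 86.178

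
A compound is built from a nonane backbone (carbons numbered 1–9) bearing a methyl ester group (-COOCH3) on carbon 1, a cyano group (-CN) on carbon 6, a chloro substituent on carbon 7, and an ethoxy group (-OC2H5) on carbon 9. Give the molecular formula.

C14H24ClNO3

Atom tally by fragment:
  CH3OOCCH2 → C:3 H:5 O:2
  CH2 → C:1 H:2
  CH2 → C:1 H:2
  CH2 → C:1 H:2
  CH2 → C:1 H:2
  CH(CN) → C:2 H:1 N:1
  CH(Cl) → C:1 H:1 Cl:1
  CH2 → C:1 H:2
  CH2OC2H5 → C:3 H:7 O:1
Element totals:
  C: 14
  H: 24
  Cl: 1
  N: 1
  O: 3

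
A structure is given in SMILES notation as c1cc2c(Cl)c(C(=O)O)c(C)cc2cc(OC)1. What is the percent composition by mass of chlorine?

14.14%

Atom tally by fragment:
  naphthalene ring system core → C:10 H:8
  (− 4 ring H displaced by substituents)
  + Cl → Cl:1
  + COOH → C:1 H:1 O:2
  + CH3 → C:1 H:3
  + OCH3 → C:1 H:3 O:1
Element totals:
  C: 13
  H: 11
  Cl: 1
  O: 3
Molecular formula: C13H11ClO3.
Molar mass = 250.678 g/mol.
Mass from Cl: 1 × 35.45 = 35.450 g/mol.
%Cl = 35.450 / 250.678 × 100 = 14.14%.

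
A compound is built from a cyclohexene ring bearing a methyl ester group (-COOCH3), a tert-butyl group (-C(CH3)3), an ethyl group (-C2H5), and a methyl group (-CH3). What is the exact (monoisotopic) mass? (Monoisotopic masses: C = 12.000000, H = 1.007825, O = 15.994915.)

238.1933

Atom tally by fragment:
  cyclohexene ring core → C:6 H:10
  (− 4 ring H displaced by substituents)
  + COOCH3 → C:2 H:3 O:2
  + C(CH3)3 → C:4 H:9
  + C2H5 → C:2 H:5
  + CH3 → C:1 H:3
Element totals:
  C: 15
  H: 26
  O: 2
Molecular formula: C15H26O2.
  M = 15(12.0) + 26(1.007825) + 2(15.994915)
    = 180.000000 + 26.203450 + 31.989830 = 238.193280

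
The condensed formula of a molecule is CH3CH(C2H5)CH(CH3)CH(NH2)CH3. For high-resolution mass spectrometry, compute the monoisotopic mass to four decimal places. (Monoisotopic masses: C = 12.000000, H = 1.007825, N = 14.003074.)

129.1517

Atom tally by fragment:
  CH3 → C:1 H:3
  CH(C2H5) → C:3 H:6
  CH(CH3) → C:2 H:4
  CH(NH2) → C:1 H:3 N:1
  CH3 → C:1 H:3
Element totals:
  C: 8
  H: 19
  N: 1
Molecular formula: C8H19N.
  M = 8(12.0) + 19(1.007825) + 14.003074
    = 96.000000 + 19.148675 + 14.003074 = 129.151749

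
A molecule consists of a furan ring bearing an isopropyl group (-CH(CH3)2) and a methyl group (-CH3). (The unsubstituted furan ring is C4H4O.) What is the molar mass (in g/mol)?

124.18 g/mol

Atom tally by fragment:
  furan ring core → C:4 H:4 O:1
  (− 2 ring H displaced by substituents)
  + CH(CH3)2 → C:3 H:7
  + CH3 → C:1 H:3
Element totals:
  C: 8
  H: 12
  O: 1
Molecular formula: C8H12O.
  M = 8(12.011) + 12(1.008) + 15.999
    = 96.088 + 12.096 + 15.999 = 124.183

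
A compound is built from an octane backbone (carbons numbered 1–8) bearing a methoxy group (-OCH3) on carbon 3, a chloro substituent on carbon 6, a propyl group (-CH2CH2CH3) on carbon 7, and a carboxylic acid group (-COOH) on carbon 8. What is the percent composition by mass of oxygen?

18.13%

Atom tally by fragment:
  CH3 → C:1 H:3
  CH2 → C:1 H:2
  CH(OCH3) → C:2 H:4 O:1
  CH2 → C:1 H:2
  CH2 → C:1 H:2
  CH(Cl) → C:1 H:1 Cl:1
  CH(CH2CH2CH3) → C:4 H:8
  CH2COOH → C:2 H:3 O:2
Element totals:
  C: 13
  H: 25
  Cl: 1
  O: 3
Molecular formula: C13H25ClO3.
Molar mass = 264.790 g/mol.
Mass from O: 3 × 15.999 = 47.997 g/mol.
%O = 47.997 / 264.790 × 100 = 18.13%.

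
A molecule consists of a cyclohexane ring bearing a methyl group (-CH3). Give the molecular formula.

C7H14

Atom tally by fragment:
  cyclohexane ring core → C:6 H:12
  (− 1 ring H displaced by substituents)
  + CH3 → C:1 H:3
Element totals:
  C: 7
  H: 14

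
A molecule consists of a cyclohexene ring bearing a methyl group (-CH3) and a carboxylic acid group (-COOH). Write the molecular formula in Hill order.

C8H12O2

Atom tally by fragment:
  cyclohexene ring core → C:6 H:10
  (− 2 ring H displaced by substituents)
  + CH3 → C:1 H:3
  + COOH → C:1 H:1 O:2
Element totals:
  C: 8
  H: 12
  O: 2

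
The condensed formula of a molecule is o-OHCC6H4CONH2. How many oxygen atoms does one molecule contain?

Element totals:
  C: 8
  H: 7
  N: 1
  O: 2

2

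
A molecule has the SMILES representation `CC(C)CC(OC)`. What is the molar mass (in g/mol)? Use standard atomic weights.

102.18 g/mol

Atom tally by fragment:
  CH3 → C:1 H:3
  CH(CH3) → C:2 H:4
  CH2 → C:1 H:2
  CH2OCH3 → C:2 H:5 O:1
Element totals:
  C: 6
  H: 14
  O: 1
Molecular formula: C6H14O.
  M = 6(12.011) + 14(1.008) + 15.999
    = 72.066 + 14.112 + 15.999 = 102.177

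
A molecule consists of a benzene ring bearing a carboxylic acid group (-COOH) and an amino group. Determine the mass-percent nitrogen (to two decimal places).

Atom tally by fragment:
  benzene ring core → C:6 H:6
  (− 2 ring H displaced by substituents)
  + COOH → C:1 H:1 O:2
  + NH2 → N:1 H:2
Element totals:
  C: 7
  H: 7
  N: 1
  O: 2
Molecular formula: C7H7NO2.
Molar mass = 137.138 g/mol.
Mass from N: 1 × 14.007 = 14.007 g/mol.
%N = 14.007 / 137.138 × 100 = 10.21%.

10.21%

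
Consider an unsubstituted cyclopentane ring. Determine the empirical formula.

CH2

Atom tally by fragment:
  cyclopentane ring core → C:5 H:10
Element totals:
  C: 5
  H: 10
Molecular formula: C5H10.
gcd of subscripts = 5; dividing each by 5:
  C: 5/5 = 1
  H: 10/5 = 2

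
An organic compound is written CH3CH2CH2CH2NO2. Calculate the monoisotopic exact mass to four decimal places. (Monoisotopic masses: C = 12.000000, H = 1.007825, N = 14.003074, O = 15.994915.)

Atom tally by fragment:
  CH3 → C:1 H:3
  CH2 → C:1 H:2
  CH2 → C:1 H:2
  CH2NO2 → C:1 H:2 N:1 O:2
Element totals:
  C: 4
  H: 9
  N: 1
  O: 2
Molecular formula: C4H9NO2.
  M = 4(12.0) + 9(1.007825) + 14.003074 + 2(15.994915)
    = 48.000000 + 9.070425 + 14.003074 + 31.989830 = 103.063329

103.0633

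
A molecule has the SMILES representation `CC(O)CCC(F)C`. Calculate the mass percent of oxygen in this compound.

13.31%

Atom tally by fragment:
  CH3 → C:1 H:3
  CH(OH) → C:1 H:2 O:1
  CH2 → C:1 H:2
  CH2 → C:1 H:2
  CH(F) → C:1 H:1 F:1
  CH3 → C:1 H:3
Element totals:
  C: 6
  H: 13
  F: 1
  O: 1
Molecular formula: C6H13FO.
Molar mass = 120.167 g/mol.
Mass from O: 1 × 15.999 = 15.999 g/mol.
%O = 15.999 / 120.167 × 100 = 13.31%.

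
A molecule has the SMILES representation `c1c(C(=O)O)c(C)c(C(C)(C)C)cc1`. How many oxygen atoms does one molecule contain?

2

Atom tally by fragment:
  benzene ring core → C:6 H:6
  (− 3 ring H displaced by substituents)
  + COOH → C:1 H:1 O:2
  + CH3 → C:1 H:3
  + C(CH3)3 → C:4 H:9
Element totals:
  C: 12
  H: 16
  O: 2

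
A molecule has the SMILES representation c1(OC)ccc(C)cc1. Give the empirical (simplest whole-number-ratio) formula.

Atom tally by fragment:
  benzene ring core → C:6 H:6
  (− 2 ring H displaced by substituents)
  + OCH3 → C:1 H:3 O:1
  + CH3 → C:1 H:3
Element totals:
  C: 8
  H: 10
  O: 1
Molecular formula: C8H10O.
gcd of subscripts (8, 10, 1) = 1, so the empirical formula equals the molecular formula.

C8H10O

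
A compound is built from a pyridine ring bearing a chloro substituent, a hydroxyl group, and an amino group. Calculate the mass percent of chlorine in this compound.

24.52%

Atom tally by fragment:
  pyridine ring core → C:5 H:5 N:1
  (− 3 ring H displaced by substituents)
  + Cl → Cl:1
  + OH → O:1 H:1
  + NH2 → N:1 H:2
Element totals:
  C: 5
  H: 5
  Cl: 1
  N: 2
  O: 1
Molecular formula: C5H5ClN2O.
Molar mass = 144.558 g/mol.
Mass from Cl: 1 × 35.45 = 35.450 g/mol.
%Cl = 35.450 / 144.558 × 100 = 24.52%.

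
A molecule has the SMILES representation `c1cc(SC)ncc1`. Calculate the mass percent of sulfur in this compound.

Atom tally by fragment:
  pyridine ring core → C:5 H:5 N:1
  (− 1 ring H displaced by substituents)
  + SCH3 → C:1 H:3 S:1
Element totals:
  C: 6
  H: 7
  N: 1
  S: 1
Molecular formula: C6H7NS.
Molar mass = 125.189 g/mol.
Mass from S: 1 × 32.06 = 32.060 g/mol.
%S = 32.060 / 125.189 × 100 = 25.61%.

25.61%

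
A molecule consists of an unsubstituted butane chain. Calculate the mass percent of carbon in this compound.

82.66%

Atom tally by fragment:
  CH3 → C:1 H:3
  CH2 → C:1 H:2
  CH2 → C:1 H:2
  CH3 → C:1 H:3
Element totals:
  C: 4
  H: 10
Molecular formula: C4H10.
Molar mass = 58.124 g/mol.
Mass from C: 4 × 12.011 = 48.044 g/mol.
%C = 48.044 / 58.124 × 100 = 82.66%.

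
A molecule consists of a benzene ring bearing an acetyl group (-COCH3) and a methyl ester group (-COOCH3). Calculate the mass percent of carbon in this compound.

Atom tally by fragment:
  benzene ring core → C:6 H:6
  (− 2 ring H displaced by substituents)
  + COCH3 → C:2 H:3 O:1
  + COOCH3 → C:2 H:3 O:2
Element totals:
  C: 10
  H: 10
  O: 3
Molecular formula: C10H10O3.
Molar mass = 178.187 g/mol.
Mass from C: 10 × 12.011 = 120.110 g/mol.
%C = 120.110 / 178.187 × 100 = 67.41%.

67.41%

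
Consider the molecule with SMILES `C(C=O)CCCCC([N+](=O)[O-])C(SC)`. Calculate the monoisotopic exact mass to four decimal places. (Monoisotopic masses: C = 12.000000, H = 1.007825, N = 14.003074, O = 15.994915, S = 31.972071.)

Atom tally by fragment:
  OHCCH2 → C:2 H:3 O:1
  CH2 → C:1 H:2
  CH2 → C:1 H:2
  CH2 → C:1 H:2
  CH2 → C:1 H:2
  CH(NO2) → C:1 H:1 N:1 O:2
  CH2SCH3 → C:2 H:5 S:1
Element totals:
  C: 9
  H: 17
  N: 1
  O: 3
  S: 1
Molecular formula: C9H17NO3S.
  M = 9(12.0) + 17(1.007825) + 14.003074 + 3(15.994915) + 31.972071
    = 108.000000 + 17.133025 + 14.003074 + 47.984745 + 31.972071 = 219.092915

219.0929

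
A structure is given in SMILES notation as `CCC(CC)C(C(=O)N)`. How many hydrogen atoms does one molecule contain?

Atom tally by fragment:
  CH3 → C:1 H:3
  CH2 → C:1 H:2
  CH(C2H5) → C:3 H:6
  CH2CONH2 → C:2 H:4 O:1 N:1
Element totals:
  C: 7
  H: 15
  N: 1
  O: 1

15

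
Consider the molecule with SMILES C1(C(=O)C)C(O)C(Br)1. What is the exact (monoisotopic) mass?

Atom tally by fragment:
  cyclopropane ring core → C:3 H:6
  (− 3 ring H displaced by substituents)
  + COCH3 → C:2 H:3 O:1
  + OH → O:1 H:1
  + Br → Br:1
Element totals:
  C: 5
  H: 7
  Br: 1
  O: 2
Molecular formula: C5H7BrO2.
  M = 5(12.0) + 7(1.007825) + 78.918338 + 2(15.994915)
    = 60.000000 + 7.054775 + 78.918338 + 31.989830 = 177.962943

177.9629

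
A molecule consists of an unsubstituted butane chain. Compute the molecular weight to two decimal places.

Atom tally by fragment:
  CH3 → C:1 H:3
  CH2 → C:1 H:2
  CH2 → C:1 H:2
  CH3 → C:1 H:3
Element totals:
  C: 4
  H: 10
Molecular formula: C4H10.
  M = 4(12.011) + 10(1.008)
    = 48.044 + 10.080 = 58.124

58.12 g/mol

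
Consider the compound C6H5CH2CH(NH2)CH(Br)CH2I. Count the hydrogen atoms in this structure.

13

Atom tally by fragment:
  C6H5CH2 → C:7 H:7
  CH(NH2) → C:1 H:3 N:1
  CH(Br) → C:1 H:1 Br:1
  CH2I → C:1 H:2 I:1
Element totals:
  C: 10
  H: 13
  Br: 1
  I: 1
  N: 1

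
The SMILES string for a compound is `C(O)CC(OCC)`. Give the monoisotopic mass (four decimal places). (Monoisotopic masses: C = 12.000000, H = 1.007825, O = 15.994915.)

104.0837

Atom tally by fragment:
  HOCH2 → C:1 H:3 O:1
  CH2 → C:1 H:2
  CH2OC2H5 → C:3 H:7 O:1
Element totals:
  C: 5
  H: 12
  O: 2
Molecular formula: C5H12O2.
  M = 5(12.0) + 12(1.007825) + 2(15.994915)
    = 60.000000 + 12.093900 + 31.989830 = 104.083730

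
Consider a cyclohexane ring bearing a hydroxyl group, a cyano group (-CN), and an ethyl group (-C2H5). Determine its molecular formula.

C9H15NO

Atom tally by fragment:
  cyclohexane ring core → C:6 H:12
  (− 3 ring H displaced by substituents)
  + OH → O:1 H:1
  + CN → C:1 N:1
  + C2H5 → C:2 H:5
Element totals:
  C: 9
  H: 15
  N: 1
  O: 1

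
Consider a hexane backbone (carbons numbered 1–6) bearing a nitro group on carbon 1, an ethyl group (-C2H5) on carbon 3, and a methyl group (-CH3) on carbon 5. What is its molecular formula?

C9H19NO2

Atom tally by fragment:
  O2NCH2 → C:1 H:2 N:1 O:2
  CH2 → C:1 H:2
  CH(C2H5) → C:3 H:6
  CH2 → C:1 H:2
  CH(CH3) → C:2 H:4
  CH3 → C:1 H:3
Element totals:
  C: 9
  H: 19
  N: 1
  O: 2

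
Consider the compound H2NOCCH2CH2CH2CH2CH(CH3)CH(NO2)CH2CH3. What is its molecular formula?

Element totals:
  C: 10
  H: 20
  N: 2
  O: 3

C10H20N2O3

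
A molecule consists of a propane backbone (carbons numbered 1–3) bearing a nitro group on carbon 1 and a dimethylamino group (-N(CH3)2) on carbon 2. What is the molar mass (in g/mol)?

Atom tally by fragment:
  O2NCH2 → C:1 H:2 N:1 O:2
  CH(N(CH3)2) → C:3 H:7 N:1
  CH3 → C:1 H:3
Element totals:
  C: 5
  H: 12
  N: 2
  O: 2
Molecular formula: C5H12N2O2.
  M = 5(12.011) + 12(1.008) + 2(14.007) + 2(15.999)
    = 60.055 + 12.096 + 28.014 + 31.998 = 132.163

132.16 g/mol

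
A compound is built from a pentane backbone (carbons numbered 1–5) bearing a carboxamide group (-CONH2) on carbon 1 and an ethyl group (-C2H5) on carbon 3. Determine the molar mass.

Atom tally by fragment:
  H2NOCCH2 → C:2 H:4 O:1 N:1
  CH2 → C:1 H:2
  CH(C2H5) → C:3 H:6
  CH2 → C:1 H:2
  CH3 → C:1 H:3
Element totals:
  C: 8
  H: 17
  N: 1
  O: 1
Molecular formula: C8H17NO.
  M = 8(12.011) + 17(1.008) + 14.007 + 15.999
    = 96.088 + 17.136 + 14.007 + 15.999 = 143.230

143.23 g/mol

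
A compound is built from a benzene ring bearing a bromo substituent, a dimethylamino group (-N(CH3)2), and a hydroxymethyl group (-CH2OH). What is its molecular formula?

C9H12BrNO

Atom tally by fragment:
  benzene ring core → C:6 H:6
  (− 3 ring H displaced by substituents)
  + Br → Br:1
  + N(CH3)2 → N:1 C:2 H:6
  + CH2OH → C:1 H:3 O:1
Element totals:
  C: 9
  H: 12
  Br: 1
  N: 1
  O: 1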